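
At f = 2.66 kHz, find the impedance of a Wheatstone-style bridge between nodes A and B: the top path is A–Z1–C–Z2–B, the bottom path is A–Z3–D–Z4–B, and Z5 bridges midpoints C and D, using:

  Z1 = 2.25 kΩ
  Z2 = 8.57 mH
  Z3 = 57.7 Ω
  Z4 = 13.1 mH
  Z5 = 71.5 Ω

Step 1 — Angular frequency: ω = 2π·f = 2π·2660 = 1.671e+04 rad/s.
Step 2 — Component impedances:
  Z1: Z = R = 2250 Ω
  Z2: Z = jωL = j·1.671e+04·0.00857 = 0 + j143.2 Ω
  Z3: Z = R = 57.7 Ω
  Z4: Z = jωL = j·1.671e+04·0.0131 = 0 + j218.9 Ω
  Z5: Z = R = 71.5 Ω
Step 3 — Bridge requires nodal analysis (the Z5 bridge couples midpoints C and D, so the two paths cannot be reduced to a simple series/parallel combination). Setting node B to ground and injecting 1 A at node A, the 3-node admittance system at A, C, D solves to V_A = Z_AB = 78.72 + j90.89 Ω = 120.2∠49.1° Ω.

Z = 78.72 + j90.89 Ω = 120.2∠49.1° Ω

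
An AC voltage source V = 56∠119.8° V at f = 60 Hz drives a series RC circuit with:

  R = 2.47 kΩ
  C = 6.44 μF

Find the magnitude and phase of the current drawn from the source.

Step 1 — Angular frequency: ω = 2π·f = 2π·60 = 377 rad/s.
Step 2 — Component impedances:
  R: Z = R = 2470 Ω
  C: Z = 1/(jωC) = -j/(ω·C) = 0 - j411.9 Ω
Step 3 — Series combination: Z_total = R + C = 2470 - j411.9 Ω = 2504∠-9.5° Ω.
Step 4 — Source phasor: V = 56∠119.8° V = -27.83 + j48.59 V.
Step 5 — Ohm's law: I = V / Z_total = (-27.83 + j48.59) / (2470 - j411.9) = -0.01415 + j0.01731 A.
Step 6 — Convert to polar: |I| = 0.02236 A, ∠I = 129.3°.

I = 0.02236∠129.3° A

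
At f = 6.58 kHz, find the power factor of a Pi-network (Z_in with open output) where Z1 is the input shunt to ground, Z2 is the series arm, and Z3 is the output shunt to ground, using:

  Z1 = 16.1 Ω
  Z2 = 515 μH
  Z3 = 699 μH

Step 1 — Angular frequency: ω = 2π·f = 2π·6580 = 4.134e+04 rad/s.
Step 2 — Component impedances:
  Z1: Z = R = 16.1 Ω
  Z2: Z = jωL = j·4.134e+04·0.000515 = 0 + j21.29 Ω
  Z3: Z = jωL = j·4.134e+04·0.000699 = 0 + j28.9 Ω
Step 3 — With open output, the series arm Z2 and the output shunt Z3 appear in series to ground: Z2 + Z3 = 0 + j50.19 Ω.
Step 4 — Parallel with input shunt Z1: Z_in = Z1 || (Z2 + Z3) = 14.6 + j4.683 Ω = 15.33∠17.8° Ω.
Step 5 — Power factor: PF = cos(φ) = Re(Z)/|Z| = 14.598/15.331 = 0.9522.
Step 6 — Type: Im(Z) = 4.683 ⇒ lagging (phase φ = 17.8°).

PF = 0.9522 (lagging, φ = 17.8°)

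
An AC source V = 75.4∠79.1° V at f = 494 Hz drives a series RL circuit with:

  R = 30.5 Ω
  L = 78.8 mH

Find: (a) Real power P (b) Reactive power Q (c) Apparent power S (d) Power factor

Step 1 — Angular frequency: ω = 2π·f = 2π·494 = 3104 rad/s.
Step 2 — Component impedances:
  R: Z = R = 30.5 Ω
  L: Z = jωL = j·3104·0.0788 = 0 + j244.6 Ω
Step 3 — Series combination: Z_total = R + L = 30.5 + j244.6 Ω = 246.5∠82.9° Ω.
Step 4 — Source phasor: V = 75.4∠79.1° V = 14.26 + j74.04 V.
Step 5 — Current: I = V / Z = 0.3052 - j0.02023 A = 0.3059∠-3.8° A.
Step 6 — Complex power: S = V·I* = 2.854 + j22.89 VA.
Step 7 — Real power: P = Re(S) = 2.854 W.
Step 8 — Reactive power: Q = Im(S) = 22.89 VAR.
Step 9 — Apparent power: |S| = 23.07 VA.
Step 10 — Power factor: PF = P/|S| = 0.1237 (lagging).

(a) P = 2.854 W  (b) Q = 22.89 VAR  (c) S = 23.07 VA  (d) PF = 0.1237 (lagging)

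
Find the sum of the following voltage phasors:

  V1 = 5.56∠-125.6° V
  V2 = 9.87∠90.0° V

Step 1 — Convert each phasor to rectangular form:
  V1 = 5.56·(cos(-125.6°) + j·sin(-125.6°)) = -3.237 - j4.521 V
  V2 = 9.87·(cos(90.0°) + j·sin(90.0°)) = 0 + j9.87 V
Step 2 — Sum components: V_total = -3.237 + j5.349 V.
Step 3 — Convert to polar: |V_total| = 6.252 V, ∠V_total = 121.2°.

V_total = 6.252∠121.2° V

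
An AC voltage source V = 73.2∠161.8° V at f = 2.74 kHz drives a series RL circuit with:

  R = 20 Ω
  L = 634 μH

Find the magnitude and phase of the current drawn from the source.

Step 1 — Angular frequency: ω = 2π·f = 2π·2740 = 1.722e+04 rad/s.
Step 2 — Component impedances:
  R: Z = R = 20 Ω
  L: Z = jωL = j·1.722e+04·0.000634 = 0 + j10.91 Ω
Step 3 — Series combination: Z_total = R + L = 20 + j10.91 Ω = 22.78∠28.6° Ω.
Step 4 — Source phasor: V = 73.2∠161.8° V = -69.54 + j22.86 V.
Step 5 — Ohm's law: I = V / Z_total = (-69.54 + j22.86) / (20 + j10.91) = -2.198 + j2.343 A.
Step 6 — Convert to polar: |I| = 3.213 A, ∠I = 133.2°.

I = 3.213∠133.2° A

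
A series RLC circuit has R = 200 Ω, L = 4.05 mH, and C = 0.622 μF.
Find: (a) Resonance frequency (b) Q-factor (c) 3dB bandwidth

Step 1 — Resonance: ω₀ = 1/√(LC) = 1/√(0.00405·6.22e-07) = 1.992e+04 rad/s.
Step 2 — f₀ = ω₀/(2π) = 3171 Hz.
Step 3 — Series Q: Q = ω₀L/R = 1.992e+04·0.00405/200 = 0.4035.
Step 4 — Bandwidth: Δω = ω₀/Q = 4.938e+04 rad/s; BW = Δω/(2π) = 7860 Hz.

(a) f₀ = 3171 Hz  (b) Q = 0.4035  (c) BW = 7860 Hz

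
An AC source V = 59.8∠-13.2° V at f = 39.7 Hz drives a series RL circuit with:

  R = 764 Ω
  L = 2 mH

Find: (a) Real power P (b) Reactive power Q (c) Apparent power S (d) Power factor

Step 1 — Angular frequency: ω = 2π·f = 2π·39.7 = 249.4 rad/s.
Step 2 — Component impedances:
  R: Z = R = 764 Ω
  L: Z = jωL = j·249.4·0.002 = 0 + j0.4989 Ω
Step 3 — Series combination: Z_total = R + L = 764 + j0.4989 Ω = 764∠0.0° Ω.
Step 4 — Source phasor: V = 59.8∠-13.2° V = 58.22 - j13.66 V.
Step 5 — Current: I = V / Z = 0.07619 - j0.01792 A = 0.07827∠-13.2° A.
Step 6 — Complex power: S = V·I* = 4.681 + j0.003056 VA.
Step 7 — Real power: P = Re(S) = 4.681 W.
Step 8 — Reactive power: Q = Im(S) = 0.003056 VAR.
Step 9 — Apparent power: |S| = 4.681 VA.
Step 10 — Power factor: PF = P/|S| = 1 (lagging).

(a) P = 4.681 W  (b) Q = 0.003056 VAR  (c) S = 4.681 VA  (d) PF = 1 (lagging)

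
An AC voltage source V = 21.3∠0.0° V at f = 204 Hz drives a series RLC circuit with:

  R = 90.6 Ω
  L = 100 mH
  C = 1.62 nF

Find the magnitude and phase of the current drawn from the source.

Step 1 — Angular frequency: ω = 2π·f = 2π·204 = 1282 rad/s.
Step 2 — Component impedances:
  R: Z = R = 90.6 Ω
  L: Z = jωL = j·1282·0.1 = 0 + j128.2 Ω
  C: Z = 1/(jωC) = -j/(ω·C) = 0 - j4.816e+05 Ω
Step 3 — Series combination: Z_total = R + L + C = 90.6 - j4.815e+05 Ω = 4.815e+05∠-90.0° Ω.
Step 4 — Source phasor: V = 21.3∠0.0° V = 21.3 V.
Step 5 — Ohm's law: I = V / Z_total = (21.3) / (90.6 - j4.815e+05) = 8.325e-09 + j4.424e-05 A.
Step 6 — Convert to polar: |I| = 4.424e-05 A, ∠I = 90.0°.

I = 4.424e-05∠90.0° A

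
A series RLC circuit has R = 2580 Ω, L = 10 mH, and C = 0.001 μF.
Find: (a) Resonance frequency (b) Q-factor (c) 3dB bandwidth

Step 1 — Resonance: ω₀ = 1/√(LC) = 1/√(0.01·1e-09) = 3.162e+05 rad/s.
Step 2 — f₀ = ω₀/(2π) = 5.033e+04 Hz.
Step 3 — Series Q: Q = ω₀L/R = 3.162e+05·0.01/2580 = 1.226.
Step 4 — Bandwidth: Δω = ω₀/Q = 2.58e+05 rad/s; BW = Δω/(2π) = 4.106e+04 Hz.

(a) f₀ = 5.033e+04 Hz  (b) Q = 1.226  (c) BW = 4.106e+04 Hz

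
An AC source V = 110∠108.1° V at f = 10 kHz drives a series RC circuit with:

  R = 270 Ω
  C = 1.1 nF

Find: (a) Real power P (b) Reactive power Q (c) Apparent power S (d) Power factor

Step 1 — Angular frequency: ω = 2π·f = 2π·1e+04 = 6.283e+04 rad/s.
Step 2 — Component impedances:
  R: Z = R = 270 Ω
  C: Z = 1/(jωC) = -j/(ω·C) = 0 - j1.447e+04 Ω
Step 3 — Series combination: Z_total = R + C = 270 - j1.447e+04 Ω = 1.447e+04∠-88.9° Ω.
Step 4 — Source phasor: V = 110∠108.1° V = -34.17 + j104.6 V.
Step 5 — Current: I = V / Z = -0.007268 - j0.002226 A = 0.007601∠-163.0° A.
Step 6 — Complex power: S = V·I* = 0.0156 - j0.836 VA.
Step 7 — Real power: P = Re(S) = 0.0156 W.
Step 8 — Reactive power: Q = Im(S) = -0.836 VAR.
Step 9 — Apparent power: |S| = 0.8361 VA.
Step 10 — Power factor: PF = P/|S| = 0.01866 (leading).

(a) P = 0.0156 W  (b) Q = -0.836 VAR  (c) S = 0.8361 VA  (d) PF = 0.01866 (leading)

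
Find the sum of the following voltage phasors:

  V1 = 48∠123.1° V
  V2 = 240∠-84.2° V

Step 1 — Convert each phasor to rectangular form:
  V1 = 48·(cos(123.1°) + j·sin(123.1°)) = -26.21 + j40.21 V
  V2 = 240·(cos(-84.2°) + j·sin(-84.2°)) = 24.25 - j238.8 V
Step 2 — Sum components: V_total = -1.959 - j198.6 V.
Step 3 — Convert to polar: |V_total| = 198.6 V, ∠V_total = -90.6°.

V_total = 198.6∠-90.6° V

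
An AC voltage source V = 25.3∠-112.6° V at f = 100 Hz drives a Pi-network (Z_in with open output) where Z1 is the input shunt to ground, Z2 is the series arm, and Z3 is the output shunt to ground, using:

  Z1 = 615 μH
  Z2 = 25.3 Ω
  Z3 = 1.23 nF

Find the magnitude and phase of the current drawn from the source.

Step 1 — Angular frequency: ω = 2π·f = 2π·100 = 628.3 rad/s.
Step 2 — Component impedances:
  Z1: Z = jωL = j·628.3·0.000615 = 0 + j0.3864 Ω
  Z2: Z = R = 25.3 Ω
  Z3: Z = 1/(jωC) = -j/(ω·C) = 0 - j1.294e+06 Ω
Step 3 — With open output, the series arm Z2 and the output shunt Z3 appear in series to ground: Z2 + Z3 = 25.3 - j1.294e+06 Ω.
Step 4 — Parallel with input shunt Z1: Z_in = Z1 || (Z2 + Z3) = 0 + j0.3864 Ω = 0.3864∠90.0° Ω.
Step 5 — Source phasor: V = 25.3∠-112.6° V = -9.723 - j23.36 V.
Step 6 — Ohm's law: I = V / Z_total = (-9.723 - j23.36) / (0 + j0.3864) = -60.45 + j25.16 A.
Step 7 — Convert to polar: |I| = 65.47 A, ∠I = 157.4°.

I = 65.47∠157.4° A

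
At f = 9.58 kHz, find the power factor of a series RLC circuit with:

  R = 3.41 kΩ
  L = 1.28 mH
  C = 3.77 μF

Step 1 — Angular frequency: ω = 2π·f = 2π·9580 = 6.019e+04 rad/s.
Step 2 — Component impedances:
  R: Z = R = 3410 Ω
  L: Z = jωL = j·6.019e+04·0.00128 = 0 + j77.05 Ω
  C: Z = 1/(jωC) = -j/(ω·C) = 0 - j4.407 Ω
Step 3 — Series combination: Z_total = R + L + C = 3410 + j72.64 Ω = 3411∠1.2° Ω.
Step 4 — Power factor: PF = cos(φ) = Re(Z)/|Z| = 3410/3410.8 = 0.9998.
Step 5 — Type: Im(Z) = 72.64 ⇒ lagging (phase φ = 1.2°).

PF = 0.9998 (lagging, φ = 1.2°)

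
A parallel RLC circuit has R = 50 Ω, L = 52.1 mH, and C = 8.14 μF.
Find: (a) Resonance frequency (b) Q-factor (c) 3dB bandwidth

Step 1 — Resonance: ω₀ = 1/√(LC) = 1/√(0.0521·8.14e-06) = 1536 rad/s.
Step 2 — f₀ = ω₀/(2π) = 244.4 Hz.
Step 3 — Parallel Q: Q = R/(ω₀L) = 50/(1536·0.0521) = 0.625.
Step 4 — Bandwidth: Δω = ω₀/Q = 2457 rad/s; BW = Δω/(2π) = 391 Hz.

(a) f₀ = 244.4 Hz  (b) Q = 0.625  (c) BW = 391 Hz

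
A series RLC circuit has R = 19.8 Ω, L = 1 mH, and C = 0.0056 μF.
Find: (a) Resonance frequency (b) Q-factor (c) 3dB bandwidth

Step 1 — Resonance condition Im(Z)=0 gives ω₀ = 1/√(LC).
Step 2 — ω₀ = 1/√(0.001·5.6e-09) = 4.226e+05 rad/s.
Step 3 — f₀ = ω₀/(2π) = 6.726e+04 Hz.
Step 4 — Series Q: Q = ω₀L/R = 4.226e+05·0.001/19.8 = 21.34.
Step 5 — 3dB bandwidth: Δω = ω₀/Q = 1.98e+04 rad/s; BW = Δω/(2π) = 3151 Hz.

(a) f₀ = 6.726e+04 Hz  (b) Q = 21.34  (c) BW = 3151 Hz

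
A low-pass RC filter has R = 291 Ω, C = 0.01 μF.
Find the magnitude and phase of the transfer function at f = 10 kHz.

Step 1 — Angular frequency: ω = 2π·1e+04 = 6.283e+04 rad/s.
Step 2 — Transfer function: H(jω) = 1/(1 + jωRC).
Step 3 — Denominator: 1 + jωRC = 1 + j·6.283e+04·291·1e-08 = 1 + j0.1828.
Step 4 — H = 0.9677 - j0.1769.
Step 5 — Magnitude: |H| = 0.9837 (-0.1 dB); phase: φ = -10.4°.

|H| = 0.9837 (-0.1 dB), φ = -10.4°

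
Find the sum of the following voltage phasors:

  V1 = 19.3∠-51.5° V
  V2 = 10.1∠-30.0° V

Step 1 — Convert each phasor to rectangular form:
  V1 = 19.3·(cos(-51.5°) + j·sin(-51.5°)) = 12.01 - j15.1 V
  V2 = 10.1·(cos(-30.0°) + j·sin(-30.0°)) = 8.747 - j5.05 V
Step 2 — Sum components: V_total = 20.76 - j20.15 V.
Step 3 — Convert to polar: |V_total| = 28.93 V, ∠V_total = -44.1°.

V_total = 28.93∠-44.1° V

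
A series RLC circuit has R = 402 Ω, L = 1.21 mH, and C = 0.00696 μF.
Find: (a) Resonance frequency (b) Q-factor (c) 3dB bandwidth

Step 1 — Resonance: ω₀ = 1/√(LC) = 1/√(0.00121·6.96e-09) = 3.446e+05 rad/s.
Step 2 — f₀ = ω₀/(2π) = 5.484e+04 Hz.
Step 3 — Series Q: Q = ω₀L/R = 3.446e+05·0.00121/402 = 1.037.
Step 4 — Bandwidth: Δω = ω₀/Q = 3.322e+05 rad/s; BW = Δω/(2π) = 5.288e+04 Hz.

(a) f₀ = 5.484e+04 Hz  (b) Q = 1.037  (c) BW = 5.288e+04 Hz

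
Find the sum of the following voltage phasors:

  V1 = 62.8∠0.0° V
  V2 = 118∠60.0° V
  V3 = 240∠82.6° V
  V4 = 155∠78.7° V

Step 1 — Convert each phasor to rectangular form:
  V1 = 62.8·(cos(0.0°) + j·sin(0.0°)) = 62.8 V
  V2 = 118·(cos(60.0°) + j·sin(60.0°)) = 59 + j102.2 V
  V3 = 240·(cos(82.6°) + j·sin(82.6°)) = 30.91 + j238 V
  V4 = 155·(cos(78.7°) + j·sin(78.7°)) = 30.37 + j152 V
Step 2 — Sum components: V_total = 183.1 + j492.2 V.
Step 3 — Convert to polar: |V_total| = 525.1 V, ∠V_total = 69.6°.

V_total = 525.1∠69.6° V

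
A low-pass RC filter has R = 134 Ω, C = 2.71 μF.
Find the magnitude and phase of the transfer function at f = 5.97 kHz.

Step 1 — Angular frequency: ω = 2π·5970 = 3.751e+04 rad/s.
Step 2 — Transfer function: H(jω) = 1/(1 + jωRC).
Step 3 — Denominator: 1 + jωRC = 1 + j·3.751e+04·134·2.71e-06 = 1 + j13.62.
Step 4 — H = 0.005361 - j0.07302.
Step 5 — Magnitude: |H| = 0.07322 (-22.7 dB); phase: φ = -85.8°.

|H| = 0.07322 (-22.7 dB), φ = -85.8°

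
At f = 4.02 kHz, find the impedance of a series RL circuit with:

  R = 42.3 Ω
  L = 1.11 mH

Step 1 — Angular frequency: ω = 2π·f = 2π·4020 = 2.526e+04 rad/s.
Step 2 — Component impedances:
  R: Z = R = 42.3 Ω
  L: Z = jωL = j·2.526e+04·0.00111 = 0 + j28.04 Ω
Step 3 — Series combination: Z_total = R + L = 42.3 + j28.04 Ω = 50.75∠33.5° Ω.

Z = 42.3 + j28.04 Ω = 50.75∠33.5° Ω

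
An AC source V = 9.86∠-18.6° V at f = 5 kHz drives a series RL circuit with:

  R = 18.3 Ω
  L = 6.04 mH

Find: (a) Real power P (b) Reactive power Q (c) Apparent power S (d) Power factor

Step 1 — Angular frequency: ω = 2π·f = 2π·5000 = 3.142e+04 rad/s.
Step 2 — Component impedances:
  R: Z = R = 18.3 Ω
  L: Z = jωL = j·3.142e+04·0.00604 = 0 + j189.8 Ω
Step 3 — Series combination: Z_total = R + L = 18.3 + j189.8 Ω = 190.6∠84.5° Ω.
Step 4 — Source phasor: V = 9.86∠-18.6° V = 9.345 - j3.145 V.
Step 5 — Current: I = V / Z = -0.01172 - j0.05038 A = 0.05172∠-103.1° A.
Step 6 — Complex power: S = V·I* = 0.04896 + j0.5076 VA.
Step 7 — Real power: P = Re(S) = 0.04896 W.
Step 8 — Reactive power: Q = Im(S) = 0.5076 VAR.
Step 9 — Apparent power: |S| = 0.51 VA.
Step 10 — Power factor: PF = P/|S| = 0.096 (lagging).

(a) P = 0.04896 W  (b) Q = 0.5076 VAR  (c) S = 0.51 VA  (d) PF = 0.096 (lagging)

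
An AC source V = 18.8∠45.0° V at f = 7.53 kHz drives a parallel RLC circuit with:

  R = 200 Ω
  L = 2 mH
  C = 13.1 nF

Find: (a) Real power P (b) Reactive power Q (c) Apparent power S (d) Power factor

Step 1 — Angular frequency: ω = 2π·f = 2π·7530 = 4.731e+04 rad/s.
Step 2 — Component impedances:
  R: Z = R = 200 Ω
  L: Z = jωL = j·4.731e+04·0.002 = 0 + j94.62 Ω
  C: Z = 1/(jωC) = -j/(ω·C) = 0 - j1613 Ω
Step 3 — Parallel combination: 1/Z_total = 1/R + 1/L + 1/C; Z_total = 40.33 + j80.25 Ω = 89.81∠63.3° Ω.
Step 4 — Source phasor: V = 18.8∠45.0° V = 13.29 + j13.29 V.
Step 5 — Current: I = V / Z = 0.1987 - j0.06578 A = 0.2093∠-18.3° A.
Step 6 — Complex power: S = V·I* = 1.767 + j3.516 VA.
Step 7 — Real power: P = Re(S) = 1.767 W.
Step 8 — Reactive power: Q = Im(S) = 3.516 VAR.
Step 9 — Apparent power: |S| = 3.935 VA.
Step 10 — Power factor: PF = P/|S| = 0.4491 (lagging).

(a) P = 1.767 W  (b) Q = 3.516 VAR  (c) S = 3.935 VA  (d) PF = 0.4491 (lagging)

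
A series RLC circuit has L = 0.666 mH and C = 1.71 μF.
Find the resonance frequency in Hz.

Step 1 — Resonance condition Im(Z)=0 gives ω₀ = 1/√(LC).
Step 2 — ω₀ = 1/√(0.000666·1.71e-06) = 2.963e+04 rad/s.
Step 3 — f₀ = ω₀/(2π) = 4716 Hz.

f₀ = 4716 Hz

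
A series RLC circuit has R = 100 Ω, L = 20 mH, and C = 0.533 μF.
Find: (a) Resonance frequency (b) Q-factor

Step 1 — Resonance condition Im(Z)=0 gives ω₀ = 1/√(LC).
Step 2 — ω₀ = 1/√(0.02·5.33e-07) = 9685 rad/s.
Step 3 — f₀ = ω₀/(2π) = 1541 Hz.
Step 4 — Series Q: Q = ω₀L/R = 9685·0.02/100 = 1.937.

(a) f₀ = 1541 Hz  (b) Q = 1.937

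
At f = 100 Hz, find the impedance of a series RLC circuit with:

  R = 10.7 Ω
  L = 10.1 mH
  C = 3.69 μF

Step 1 — Angular frequency: ω = 2π·f = 2π·100 = 628.3 rad/s.
Step 2 — Component impedances:
  R: Z = R = 10.7 Ω
  L: Z = jωL = j·628.3·0.0101 = 0 + j6.346 Ω
  C: Z = 1/(jωC) = -j/(ω·C) = 0 - j431.3 Ω
Step 3 — Series combination: Z_total = R + L + C = 10.7 - j425 Ω = 425.1∠-88.6° Ω.

Z = 10.7 - j425 Ω = 425.1∠-88.6° Ω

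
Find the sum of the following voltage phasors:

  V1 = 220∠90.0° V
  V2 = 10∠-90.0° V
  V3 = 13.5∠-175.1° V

Step 1 — Convert each phasor to rectangular form:
  V1 = 220·(cos(90.0°) + j·sin(90.0°)) = 0 + j220 V
  V2 = 10·(cos(-90.0°) + j·sin(-90.0°)) = 0 - j10 V
  V3 = 13.5·(cos(-175.1°) + j·sin(-175.1°)) = -13.45 - j1.153 V
Step 2 — Sum components: V_total = -13.45 + j208.8 V.
Step 3 — Convert to polar: |V_total| = 209.3 V, ∠V_total = 93.7°.

V_total = 209.3∠93.7° V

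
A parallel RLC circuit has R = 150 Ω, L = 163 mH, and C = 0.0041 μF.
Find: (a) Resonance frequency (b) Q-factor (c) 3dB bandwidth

Step 1 — Resonance: ω₀ = 1/√(LC) = 1/√(0.163·4.1e-09) = 3.868e+04 rad/s.
Step 2 — f₀ = ω₀/(2π) = 6157 Hz.
Step 3 — Parallel Q: Q = R/(ω₀L) = 150/(3.868e+04·0.163) = 0.02379.
Step 4 — Bandwidth: Δω = ω₀/Q = 1.626e+06 rad/s; BW = Δω/(2π) = 2.588e+05 Hz.

(a) f₀ = 6157 Hz  (b) Q = 0.02379  (c) BW = 2.588e+05 Hz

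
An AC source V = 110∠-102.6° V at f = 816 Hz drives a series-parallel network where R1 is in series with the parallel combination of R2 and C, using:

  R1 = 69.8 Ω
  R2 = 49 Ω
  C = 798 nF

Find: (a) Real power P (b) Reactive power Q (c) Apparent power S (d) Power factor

Step 1 — Angular frequency: ω = 2π·f = 2π·816 = 5127 rad/s.
Step 2 — Component impedances:
  R1: Z = R = 69.8 Ω
  R2: Z = R = 49 Ω
  C: Z = 1/(jωC) = -j/(ω·C) = 0 - j244.4 Ω
Step 3 — Parallel branch: R2 || C = 1/(1/R2 + 1/C) = 47.11 - j9.444 Ω.
Step 4 — Series with R1: Z_total = R1 + (R2 || C) = 116.9 - j9.444 Ω = 117.3∠-4.6° Ω.
Step 5 — Source phasor: V = 110∠-102.6° V = -24 - j107.4 V.
Step 6 — Current: I = V / Z = -0.1302 - j0.9288 A = 0.9379∠-98.0° A.
Step 7 — Complex power: S = V·I* = 102.8 - j8.307 VA.
Step 8 — Real power: P = Re(S) = 102.8 W.
Step 9 — Reactive power: Q = Im(S) = -8.307 VAR.
Step 10 — Apparent power: |S| = 103.2 VA.
Step 11 — Power factor: PF = P/|S| = 0.9968 (leading).

(a) P = 102.8 W  (b) Q = -8.307 VAR  (c) S = 103.2 VA  (d) PF = 0.9968 (leading)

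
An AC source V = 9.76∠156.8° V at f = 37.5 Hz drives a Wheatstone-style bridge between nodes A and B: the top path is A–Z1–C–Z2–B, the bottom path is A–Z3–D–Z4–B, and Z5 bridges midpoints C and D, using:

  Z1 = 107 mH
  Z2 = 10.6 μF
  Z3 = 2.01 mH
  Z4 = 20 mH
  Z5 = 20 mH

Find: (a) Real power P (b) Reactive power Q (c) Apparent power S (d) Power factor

Step 1 — Angular frequency: ω = 2π·f = 2π·37.5 = 235.6 rad/s.
Step 2 — Component impedances:
  Z1: Z = jωL = j·235.6·0.107 = 0 + j25.21 Ω
  Z2: Z = 1/(jωC) = -j/(ω·C) = 0 - j400.4 Ω
  Z3: Z = jωL = j·235.6·0.00201 = 0 + j0.4736 Ω
  Z4: Z = jωL = j·235.6·0.02 = 0 + j4.712 Ω
  Z5: Z = jωL = j·235.6·0.02 = 0 + j4.712 Ω
Step 3 — Bridge requires nodal analysis (the Z5 bridge couples midpoints C and D, so the two paths cannot be reduced to a simple series/parallel combination). Setting node B to ground and injecting 1 A at node A, the 3-node admittance system at A, C, D solves to V_A = Z_AB = 0 + j5.237 Ω = 5.237∠90.0° Ω.
Step 4 — Source phasor: V = 9.76∠156.8° V = -8.971 + j3.845 V.
Step 5 — Current: I = V / Z = 0.7342 + j1.713 A = 1.864∠66.8° A.
Step 6 — Complex power: S = V·I* = 0 + j18.19 VA.
Step 7 — Real power: P = Re(S) = 0 W.
Step 8 — Reactive power: Q = Im(S) = 18.19 VAR.
Step 9 — Apparent power: |S| = 18.19 VA.
Step 10 — Power factor: PF = P/|S| = 0 (lagging).

(a) P = 0 W  (b) Q = 18.19 VAR  (c) S = 18.19 VA  (d) PF = 0 (lagging)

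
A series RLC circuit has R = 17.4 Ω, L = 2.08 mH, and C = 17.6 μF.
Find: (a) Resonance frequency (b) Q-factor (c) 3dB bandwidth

Step 1 — Resonance: ω₀ = 1/√(LC) = 1/√(0.00208·1.76e-05) = 5227 rad/s.
Step 2 — f₀ = ω₀/(2π) = 831.8 Hz.
Step 3 — Series Q: Q = ω₀L/R = 5227·0.00208/17.4 = 0.6248.
Step 4 — Bandwidth: Δω = ω₀/Q = 8365 rad/s; BW = Δω/(2π) = 1331 Hz.

(a) f₀ = 831.8 Hz  (b) Q = 0.6248  (c) BW = 1331 Hz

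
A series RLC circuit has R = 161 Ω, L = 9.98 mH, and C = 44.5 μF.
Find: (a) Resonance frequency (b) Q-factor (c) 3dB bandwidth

Step 1 — Resonance: ω₀ = 1/√(LC) = 1/√(0.00998·4.45e-05) = 1501 rad/s.
Step 2 — f₀ = ω₀/(2π) = 238.8 Hz.
Step 3 — Series Q: Q = ω₀L/R = 1501·0.00998/161 = 0.09302.
Step 4 — Bandwidth: Δω = ω₀/Q = 1.613e+04 rad/s; BW = Δω/(2π) = 2568 Hz.

(a) f₀ = 238.8 Hz  (b) Q = 0.09302  (c) BW = 2568 Hz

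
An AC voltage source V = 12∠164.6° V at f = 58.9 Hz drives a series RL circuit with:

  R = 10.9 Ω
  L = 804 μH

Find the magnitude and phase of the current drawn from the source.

Step 1 — Angular frequency: ω = 2π·f = 2π·58.9 = 370.1 rad/s.
Step 2 — Component impedances:
  R: Z = R = 10.9 Ω
  L: Z = jωL = j·370.1·0.000804 = 0 + j0.2975 Ω
Step 3 — Series combination: Z_total = R + L = 10.9 + j0.2975 Ω = 10.9∠1.6° Ω.
Step 4 — Source phasor: V = 12∠164.6° V = -11.57 + j3.187 V.
Step 5 — Ohm's law: I = V / Z_total = (-11.57 + j3.187) / (10.9 + j0.2975) = -1.053 + j0.3211 A.
Step 6 — Convert to polar: |I| = 1.101 A, ∠I = 163.0°.

I = 1.101∠163.0° A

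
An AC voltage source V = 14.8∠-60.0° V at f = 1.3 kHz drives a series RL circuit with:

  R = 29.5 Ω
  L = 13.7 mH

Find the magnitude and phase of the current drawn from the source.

Step 1 — Angular frequency: ω = 2π·f = 2π·1300 = 8168 rad/s.
Step 2 — Component impedances:
  R: Z = R = 29.5 Ω
  L: Z = jωL = j·8168·0.0137 = 0 + j111.9 Ω
Step 3 — Series combination: Z_total = R + L = 29.5 + j111.9 Ω = 115.7∠75.2° Ω.
Step 4 — Source phasor: V = 14.8∠-60.0° V = 7.4 - j12.82 V.
Step 5 — Ohm's law: I = V / Z_total = (7.4 - j12.82) / (29.5 + j111.9) = -0.0908 - j0.09006 A.
Step 6 — Convert to polar: |I| = 0.1279 A, ∠I = -135.2°.

I = 0.1279∠-135.2° A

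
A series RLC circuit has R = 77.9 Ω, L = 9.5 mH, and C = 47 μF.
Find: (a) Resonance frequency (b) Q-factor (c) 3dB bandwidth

Step 1 — Resonance condition Im(Z)=0 gives ω₀ = 1/√(LC).
Step 2 — ω₀ = 1/√(0.0095·4.7e-05) = 1497 rad/s.
Step 3 — f₀ = ω₀/(2π) = 238.2 Hz.
Step 4 — Series Q: Q = ω₀L/R = 1497·0.0095/77.9 = 0.1825.
Step 5 — 3dB bandwidth: Δω = ω₀/Q = 8200 rad/s; BW = Δω/(2π) = 1305 Hz.

(a) f₀ = 238.2 Hz  (b) Q = 0.1825  (c) BW = 1305 Hz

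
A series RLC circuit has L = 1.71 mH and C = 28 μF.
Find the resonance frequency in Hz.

Step 1 — Resonance condition Im(Z)=0 gives ω₀ = 1/√(LC).
Step 2 — ω₀ = 1/√(0.00171·2.8e-05) = 4570 rad/s.
Step 3 — f₀ = ω₀/(2π) = 727.3 Hz.

f₀ = 727.3 Hz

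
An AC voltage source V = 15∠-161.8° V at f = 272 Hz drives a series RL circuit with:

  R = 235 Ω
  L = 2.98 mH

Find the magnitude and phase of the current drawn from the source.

Step 1 — Angular frequency: ω = 2π·f = 2π·272 = 1709 rad/s.
Step 2 — Component impedances:
  R: Z = R = 235 Ω
  L: Z = jωL = j·1709·0.00298 = 0 + j5.093 Ω
Step 3 — Series combination: Z_total = R + L = 235 + j5.093 Ω = 235.1∠1.2° Ω.
Step 4 — Source phasor: V = 15∠-161.8° V = -14.25 - j4.685 V.
Step 5 — Ohm's law: I = V / Z_total = (-14.25 - j4.685) / (235 + j5.093) = -0.06104 - j0.01861 A.
Step 6 — Convert to polar: |I| = 0.06381 A, ∠I = -163.0°.

I = 0.06381∠-163.0° A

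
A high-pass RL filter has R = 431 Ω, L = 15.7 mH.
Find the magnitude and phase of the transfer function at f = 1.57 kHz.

Step 1 — Angular frequency: ω = 2π·1570 = 9865 rad/s.
Step 2 — Transfer function: H(jω) = jωL/(R + jωL).
Step 3 — Numerator jωL = j·154.9; denominator R + jωL = 431 + j154.9.
Step 4 — H = 0.1144 + j0.3182.
Step 5 — Magnitude: |H| = 0.3382 (-9.4 dB); phase: φ = 70.2°.

|H| = 0.3382 (-9.4 dB), φ = 70.2°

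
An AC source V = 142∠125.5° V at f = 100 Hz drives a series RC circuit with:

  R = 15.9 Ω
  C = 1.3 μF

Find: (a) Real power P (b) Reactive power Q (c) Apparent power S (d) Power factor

Step 1 — Angular frequency: ω = 2π·f = 2π·100 = 628.3 rad/s.
Step 2 — Component impedances:
  R: Z = R = 15.9 Ω
  C: Z = 1/(jωC) = -j/(ω·C) = 0 - j1224 Ω
Step 3 — Series combination: Z_total = R + C = 15.9 - j1224 Ω = 1224∠-89.3° Ω.
Step 4 — Source phasor: V = 142∠125.5° V = -82.46 + j115.6 V.
Step 5 — Current: I = V / Z = -0.09529 - j0.06612 A = 0.116∠-145.2° A.
Step 6 — Complex power: S = V·I* = 0.2139 - j16.47 VA.
Step 7 — Real power: P = Re(S) = 0.2139 W.
Step 8 — Reactive power: Q = Im(S) = -16.47 VAR.
Step 9 — Apparent power: |S| = 16.47 VA.
Step 10 — Power factor: PF = P/|S| = 0.01299 (leading).

(a) P = 0.2139 W  (b) Q = -16.47 VAR  (c) S = 16.47 VA  (d) PF = 0.01299 (leading)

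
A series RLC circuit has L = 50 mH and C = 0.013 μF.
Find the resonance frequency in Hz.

Step 1 — Resonance condition Im(Z)=0 gives ω₀ = 1/√(LC).
Step 2 — ω₀ = 1/√(0.05·1.3e-08) = 3.922e+04 rad/s.
Step 3 — f₀ = ω₀/(2π) = 6243 Hz.

f₀ = 6243 Hz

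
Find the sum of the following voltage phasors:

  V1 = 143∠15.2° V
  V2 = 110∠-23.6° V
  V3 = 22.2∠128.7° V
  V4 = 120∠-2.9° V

Step 1 — Convert each phasor to rectangular form:
  V1 = 143·(cos(15.2°) + j·sin(15.2°)) = 138 + j37.49 V
  V2 = 110·(cos(-23.6°) + j·sin(-23.6°)) = 100.8 - j44.04 V
  V3 = 22.2·(cos(128.7°) + j·sin(128.7°)) = -13.88 + j17.33 V
  V4 = 120·(cos(-2.9°) + j·sin(-2.9°)) = 119.8 - j6.071 V
Step 2 — Sum components: V_total = 344.8 + j4.709 V.
Step 3 — Convert to polar: |V_total| = 344.8 V, ∠V_total = 0.8°.

V_total = 344.8∠0.8° V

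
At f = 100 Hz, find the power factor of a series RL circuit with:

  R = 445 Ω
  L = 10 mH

Step 1 — Angular frequency: ω = 2π·f = 2π·100 = 628.3 rad/s.
Step 2 — Component impedances:
  R: Z = R = 445 Ω
  L: Z = jωL = j·628.3·0.01 = 0 + j6.283 Ω
Step 3 — Series combination: Z_total = R + L = 445 + j6.283 Ω = 445∠0.8° Ω.
Step 4 — Power factor: PF = cos(φ) = Re(Z)/|Z| = 445/445.04 = 0.9999.
Step 5 — Type: Im(Z) = 6.283 ⇒ lagging (phase φ = 0.8°).

PF = 0.9999 (lagging, φ = 0.8°)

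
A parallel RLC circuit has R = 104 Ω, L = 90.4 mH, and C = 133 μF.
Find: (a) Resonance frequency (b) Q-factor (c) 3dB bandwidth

Step 1 — Resonance: ω₀ = 1/√(LC) = 1/√(0.0904·0.000133) = 288.4 rad/s.
Step 2 — f₀ = ω₀/(2π) = 45.9 Hz.
Step 3 — Parallel Q: Q = R/(ω₀L) = 104/(288.4·0.0904) = 3.989.
Step 4 — Bandwidth: Δω = ω₀/Q = 72.3 rad/s; BW = Δω/(2π) = 11.51 Hz.

(a) f₀ = 45.9 Hz  (b) Q = 3.989  (c) BW = 11.51 Hz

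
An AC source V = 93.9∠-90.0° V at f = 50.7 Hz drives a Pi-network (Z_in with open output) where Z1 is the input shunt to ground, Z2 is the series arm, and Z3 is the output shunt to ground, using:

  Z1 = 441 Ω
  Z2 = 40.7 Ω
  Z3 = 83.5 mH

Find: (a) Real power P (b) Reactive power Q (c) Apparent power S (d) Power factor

Step 1 — Angular frequency: ω = 2π·f = 2π·50.7 = 318.6 rad/s.
Step 2 — Component impedances:
  Z1: Z = R = 441 Ω
  Z2: Z = R = 40.7 Ω
  Z3: Z = jωL = j·318.6·0.0835 = 0 + j26.6 Ω
Step 3 — With open output, the series arm Z2 and the output shunt Z3 appear in series to ground: Z2 + Z3 = 40.7 + j26.6 Ω.
Step 4 — Parallel with input shunt Z1: Z_in = Z1 || (Z2 + Z3) = 38.49 + j22.23 Ω = 44.45∠30.0° Ω.
Step 5 — Source phasor: V = 93.9∠-90.0° V = 0 - j93.9 V.
Step 6 — Current: I = V / Z = -1.057 - j1.83 A = 2.113∠-120.0° A.
Step 7 — Complex power: S = V·I* = 171.8 + j99.21 VA.
Step 8 — Real power: P = Re(S) = 171.8 W.
Step 9 — Reactive power: Q = Im(S) = 99.21 VAR.
Step 10 — Apparent power: |S| = 198.4 VA.
Step 11 — Power factor: PF = P/|S| = 0.866 (lagging).

(a) P = 171.8 W  (b) Q = 99.21 VAR  (c) S = 198.4 VA  (d) PF = 0.866 (lagging)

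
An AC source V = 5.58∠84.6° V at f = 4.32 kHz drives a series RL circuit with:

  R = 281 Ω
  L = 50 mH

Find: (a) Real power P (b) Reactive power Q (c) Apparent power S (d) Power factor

Step 1 — Angular frequency: ω = 2π·f = 2π·4320 = 2.714e+04 rad/s.
Step 2 — Component impedances:
  R: Z = R = 281 Ω
  L: Z = jωL = j·2.714e+04·0.05 = 0 + j1357 Ω
Step 3 — Series combination: Z_total = R + L = 281 + j1357 Ω = 1386∠78.3° Ω.
Step 4 — Source phasor: V = 5.58∠84.6° V = 0.5251 + j5.555 V.
Step 5 — Current: I = V / Z = 0.004002 + j0.0004416 A = 0.004026∠6.3° A.
Step 6 — Complex power: S = V·I* = 0.004555 + j0.022 VA.
Step 7 — Real power: P = Re(S) = 0.004555 W.
Step 8 — Reactive power: Q = Im(S) = 0.022 VAR.
Step 9 — Apparent power: |S| = 0.02247 VA.
Step 10 — Power factor: PF = P/|S| = 0.2027 (lagging).

(a) P = 0.004555 W  (b) Q = 0.022 VAR  (c) S = 0.02247 VA  (d) PF = 0.2027 (lagging)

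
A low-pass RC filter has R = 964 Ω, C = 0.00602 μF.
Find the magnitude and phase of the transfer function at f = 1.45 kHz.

Step 1 — Angular frequency: ω = 2π·1450 = 9111 rad/s.
Step 2 — Transfer function: H(jω) = 1/(1 + jωRC).
Step 3 — Denominator: 1 + jωRC = 1 + j·9111·964·6.02e-09 = 1 + j0.05287.
Step 4 — H = 0.9972 - j0.05272.
Step 5 — Magnitude: |H| = 0.9986 (-0.0 dB); phase: φ = -3.0°.

|H| = 0.9986 (-0.0 dB), φ = -3.0°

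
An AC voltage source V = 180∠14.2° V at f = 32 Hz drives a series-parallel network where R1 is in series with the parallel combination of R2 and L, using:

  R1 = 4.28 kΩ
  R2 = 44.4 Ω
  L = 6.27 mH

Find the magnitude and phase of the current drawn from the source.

Step 1 — Angular frequency: ω = 2π·f = 2π·32 = 201.1 rad/s.
Step 2 — Component impedances:
  R1: Z = R = 4280 Ω
  R2: Z = R = 44.4 Ω
  L: Z = jωL = j·201.1·0.00627 = 0 + j1.261 Ω
Step 3 — Parallel branch: R2 || L = 1/(1/R2 + 1/L) = 0.03577 + j1.26 Ω.
Step 4 — Series with R1: Z_total = R1 + (R2 || L) = 4280 + j1.26 Ω = 4280∠0.0° Ω.
Step 5 — Source phasor: V = 180∠14.2° V = 174.5 + j44.16 V.
Step 6 — Ohm's law: I = V / Z_total = (174.5 + j44.16) / (4280 + j1.26) = 0.04077 + j0.0103 A.
Step 7 — Convert to polar: |I| = 0.04206 A, ∠I = 14.2°.

I = 0.04206∠14.2° A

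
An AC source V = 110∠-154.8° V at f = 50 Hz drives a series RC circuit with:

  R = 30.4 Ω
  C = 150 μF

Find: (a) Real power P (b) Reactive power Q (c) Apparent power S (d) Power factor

Step 1 — Angular frequency: ω = 2π·f = 2π·50 = 314.2 rad/s.
Step 2 — Component impedances:
  R: Z = R = 30.4 Ω
  C: Z = 1/(jωC) = -j/(ω·C) = 0 - j21.22 Ω
Step 3 — Series combination: Z_total = R + C = 30.4 - j21.22 Ω = 37.07∠-34.9° Ω.
Step 4 — Source phasor: V = 110∠-154.8° V = -99.53 - j46.84 V.
Step 5 — Current: I = V / Z = -1.478 - j2.573 A = 2.967∠-119.9° A.
Step 6 — Complex power: S = V·I* = 267.6 - j186.8 VA.
Step 7 — Real power: P = Re(S) = 267.6 W.
Step 8 — Reactive power: Q = Im(S) = -186.8 VAR.
Step 9 — Apparent power: |S| = 326.4 VA.
Step 10 — Power factor: PF = P/|S| = 0.82 (leading).

(a) P = 267.6 W  (b) Q = -186.8 VAR  (c) S = 326.4 VA  (d) PF = 0.82 (leading)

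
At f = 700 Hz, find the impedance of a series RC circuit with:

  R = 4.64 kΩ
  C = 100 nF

Step 1 — Angular frequency: ω = 2π·f = 2π·700 = 4398 rad/s.
Step 2 — Component impedances:
  R: Z = R = 4640 Ω
  C: Z = 1/(jωC) = -j/(ω·C) = 0 - j2274 Ω
Step 3 — Series combination: Z_total = R + C = 4640 - j2274 Ω = 5167∠-26.1° Ω.

Z = 4640 - j2274 Ω = 5167∠-26.1° Ω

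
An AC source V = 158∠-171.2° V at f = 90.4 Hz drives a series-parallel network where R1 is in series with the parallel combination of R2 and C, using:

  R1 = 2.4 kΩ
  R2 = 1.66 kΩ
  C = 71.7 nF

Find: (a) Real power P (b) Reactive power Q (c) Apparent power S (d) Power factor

Step 1 — Angular frequency: ω = 2π·f = 2π·90.4 = 568 rad/s.
Step 2 — Component impedances:
  R1: Z = R = 2400 Ω
  R2: Z = R = 1660 Ω
  C: Z = 1/(jωC) = -j/(ω·C) = 0 - j2.455e+04 Ω
Step 3 — Parallel branch: R2 || C = 1/(1/R2 + 1/C) = 1652 - j111.7 Ω.
Step 4 — Series with R1: Z_total = R1 + (R2 || C) = 4052 - j111.7 Ω = 4054∠-1.6° Ω.
Step 5 — Source phasor: V = 158∠-171.2° V = -156.1 - j24.17 V.
Step 6 — Current: I = V / Z = -0.03834 - j0.007022 A = 0.03897∠-169.6° A.
Step 7 — Complex power: S = V·I* = 6.156 - j0.1697 VA.
Step 8 — Real power: P = Re(S) = 6.156 W.
Step 9 — Reactive power: Q = Im(S) = -0.1697 VAR.
Step 10 — Apparent power: |S| = 6.158 VA.
Step 11 — Power factor: PF = P/|S| = 0.9996 (leading).

(a) P = 6.156 W  (b) Q = -0.1697 VAR  (c) S = 6.158 VA  (d) PF = 0.9996 (leading)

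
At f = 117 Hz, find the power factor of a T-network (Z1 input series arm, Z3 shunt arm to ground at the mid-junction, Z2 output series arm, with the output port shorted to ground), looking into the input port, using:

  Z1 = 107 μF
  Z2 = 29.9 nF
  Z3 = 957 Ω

Step 1 — Angular frequency: ω = 2π·f = 2π·117 = 735.1 rad/s.
Step 2 — Component impedances:
  Z1: Z = 1/(jωC) = -j/(ω·C) = 0 - j12.71 Ω
  Z2: Z = 1/(jωC) = -j/(ω·C) = 0 - j4.549e+04 Ω
  Z3: Z = R = 957 Ω
Step 3 — With the output port shorted to ground, the output series arm Z2 runs from the junction to ground; the shunt arm Z3 also runs from the junction to ground. They appear in parallel: Z3 || Z2 = 956.6 - j20.12 Ω.
Step 4 — Series with input arm Z1: Z_in = Z1 + (Z3 || Z2) = 956.6 - j32.83 Ω = 957.1∠-2.0° Ω.
Step 5 — Power factor: PF = cos(φ) = Re(Z)/|Z| = 956.58/957.14 = 0.9994.
Step 6 — Type: Im(Z) = -32.83 ⇒ leading (phase φ = -2.0°).

PF = 0.9994 (leading, φ = -2.0°)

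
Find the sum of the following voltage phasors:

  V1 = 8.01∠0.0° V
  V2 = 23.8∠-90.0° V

Step 1 — Convert each phasor to rectangular form:
  V1 = 8.01·(cos(0.0°) + j·sin(0.0°)) = 8.01 V
  V2 = 23.8·(cos(-90.0°) + j·sin(-90.0°)) = 0 - j23.8 V
Step 2 — Sum components: V_total = 8.01 - j23.8 V.
Step 3 — Convert to polar: |V_total| = 25.11 V, ∠V_total = -71.4°.

V_total = 25.11∠-71.4° V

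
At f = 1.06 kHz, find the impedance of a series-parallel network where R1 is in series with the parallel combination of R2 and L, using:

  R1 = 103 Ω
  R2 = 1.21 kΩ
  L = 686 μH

Step 1 — Angular frequency: ω = 2π·f = 2π·1060 = 6660 rad/s.
Step 2 — Component impedances:
  R1: Z = R = 103 Ω
  R2: Z = R = 1210 Ω
  L: Z = jωL = j·6660·0.000686 = 0 + j4.569 Ω
Step 3 — Parallel branch: R2 || L = 1/(1/R2 + 1/L) = 0.01725 + j4.569 Ω.
Step 4 — Series with R1: Z_total = R1 + (R2 || L) = 103 + j4.569 Ω = 103.1∠2.5° Ω.

Z = 103 + j4.569 Ω = 103.1∠2.5° Ω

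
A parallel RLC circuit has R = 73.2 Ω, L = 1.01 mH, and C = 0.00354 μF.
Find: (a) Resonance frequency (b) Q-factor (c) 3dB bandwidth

Step 1 — Resonance: ω₀ = 1/√(LC) = 1/√(0.00101·3.54e-09) = 5.289e+05 rad/s.
Step 2 — f₀ = ω₀/(2π) = 8.417e+04 Hz.
Step 3 — Parallel Q: Q = R/(ω₀L) = 73.2/(5.289e+05·0.00101) = 0.137.
Step 4 — Bandwidth: Δω = ω₀/Q = 3.859e+06 rad/s; BW = Δω/(2π) = 6.142e+05 Hz.

(a) f₀ = 8.417e+04 Hz  (b) Q = 0.137  (c) BW = 6.142e+05 Hz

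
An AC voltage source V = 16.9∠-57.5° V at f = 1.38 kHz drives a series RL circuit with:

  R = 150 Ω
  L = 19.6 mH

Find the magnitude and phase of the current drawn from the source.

Step 1 — Angular frequency: ω = 2π·f = 2π·1380 = 8671 rad/s.
Step 2 — Component impedances:
  R: Z = R = 150 Ω
  L: Z = jωL = j·8671·0.0196 = 0 + j169.9 Ω
Step 3 — Series combination: Z_total = R + L = 150 + j169.9 Ω = 226.7∠48.6° Ω.
Step 4 — Source phasor: V = 16.9∠-57.5° V = 9.08 - j14.25 V.
Step 5 — Ohm's law: I = V / Z_total = (9.08 - j14.25) / (150 + j169.9) = -0.02063 - j0.07164 A.
Step 6 — Convert to polar: |I| = 0.07456 A, ∠I = -106.1°.

I = 0.07456∠-106.1° A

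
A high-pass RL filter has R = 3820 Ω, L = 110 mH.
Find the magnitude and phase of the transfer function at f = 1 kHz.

Step 1 — Angular frequency: ω = 2π·1000 = 6283 rad/s.
Step 2 — Transfer function: H(jω) = jωL/(R + jωL).
Step 3 — Numerator jωL = j·691.2; denominator R + jωL = 3820 + j691.2.
Step 4 — H = 0.0317 + j0.1752.
Step 5 — Magnitude: |H| = 0.178 (-15.0 dB); phase: φ = 79.7°.

|H| = 0.178 (-15.0 dB), φ = 79.7°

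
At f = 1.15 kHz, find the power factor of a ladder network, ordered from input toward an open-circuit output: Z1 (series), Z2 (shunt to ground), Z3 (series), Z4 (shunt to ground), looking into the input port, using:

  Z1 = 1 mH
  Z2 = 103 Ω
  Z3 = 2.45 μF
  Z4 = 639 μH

Step 1 — Angular frequency: ω = 2π·f = 2π·1150 = 7226 rad/s.
Step 2 — Component impedances:
  Z1: Z = jωL = j·7226·0.001 = 0 + j7.226 Ω
  Z2: Z = R = 103 Ω
  Z3: Z = 1/(jωC) = -j/(ω·C) = 0 - j56.49 Ω
  Z4: Z = jωL = j·7226·0.000639 = 0 + j4.617 Ω
Step 3 — Ladder network (open output): work backward from the far end, alternating series and parallel combinations. Z_in = 20.84 - j34.15 Ω = 40.01∠-58.6° Ω.
Step 4 — Power factor: PF = cos(φ) = Re(Z)/|Z| = 20.84/40.01 = 0.5209.
Step 5 — Type: Im(Z) = -34.15 ⇒ leading (phase φ = -58.6°).

PF = 0.5209 (leading, φ = -58.6°)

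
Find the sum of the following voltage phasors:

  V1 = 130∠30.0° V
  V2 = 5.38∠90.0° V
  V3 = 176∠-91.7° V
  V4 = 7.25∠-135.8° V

Step 1 — Convert each phasor to rectangular form:
  V1 = 130·(cos(30.0°) + j·sin(30.0°)) = 112.6 + j65 V
  V2 = 5.38·(cos(90.0°) + j·sin(90.0°)) = 0 + j5.38 V
  V3 = 176·(cos(-91.7°) + j·sin(-91.7°)) = -5.221 - j175.9 V
  V4 = 7.25·(cos(-135.8°) + j·sin(-135.8°)) = -5.198 - j5.054 V
Step 2 — Sum components: V_total = 102.2 - j110.6 V.
Step 3 — Convert to polar: |V_total| = 150.6 V, ∠V_total = -47.3°.

V_total = 150.6∠-47.3° V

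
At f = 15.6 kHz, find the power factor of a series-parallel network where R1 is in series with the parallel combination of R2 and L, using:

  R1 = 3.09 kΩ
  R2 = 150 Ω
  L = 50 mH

Step 1 — Angular frequency: ω = 2π·f = 2π·1.56e+04 = 9.802e+04 rad/s.
Step 2 — Component impedances:
  R1: Z = R = 3090 Ω
  R2: Z = R = 150 Ω
  L: Z = jωL = j·9.802e+04·0.05 = 0 + j4901 Ω
Step 3 — Parallel branch: R2 || L = 1/(1/R2 + 1/L) = 149.9 + j4.587 Ω.
Step 4 — Series with R1: Z_total = R1 + (R2 || L) = 3240 + j4.587 Ω = 3240∠0.1° Ω.
Step 5 — Power factor: PF = cos(φ) = Re(Z)/|Z| = 3240/3240 = 1.
Step 6 — Type: Im(Z) = 4.587 ⇒ lagging (phase φ = 0.1°).

PF = 1 (lagging, φ = 0.1°)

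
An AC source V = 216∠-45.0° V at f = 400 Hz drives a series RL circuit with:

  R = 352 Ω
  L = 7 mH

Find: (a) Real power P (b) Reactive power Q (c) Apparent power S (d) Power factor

Step 1 — Angular frequency: ω = 2π·f = 2π·400 = 2513 rad/s.
Step 2 — Component impedances:
  R: Z = R = 352 Ω
  L: Z = jωL = j·2513·0.007 = 0 + j17.59 Ω
Step 3 — Series combination: Z_total = R + L = 352 + j17.59 Ω = 352.4∠2.9° Ω.
Step 4 — Source phasor: V = 216∠-45.0° V = 152.7 - j152.7 V.
Step 5 — Current: I = V / Z = 0.4112 - j0.4545 A = 0.6129∠-47.9° A.
Step 6 — Complex power: S = V·I* = 132.2 + j6.608 VA.
Step 7 — Real power: P = Re(S) = 132.2 W.
Step 8 — Reactive power: Q = Im(S) = 6.608 VAR.
Step 9 — Apparent power: |S| = 132.4 VA.
Step 10 — Power factor: PF = P/|S| = 0.9988 (lagging).

(a) P = 132.2 W  (b) Q = 6.608 VAR  (c) S = 132.4 VA  (d) PF = 0.9988 (lagging)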